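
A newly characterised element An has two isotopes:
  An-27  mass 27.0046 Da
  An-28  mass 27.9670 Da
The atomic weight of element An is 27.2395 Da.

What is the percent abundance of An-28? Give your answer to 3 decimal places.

24.408%

Writing the weighted mean with unknown fraction x of An-27:
27.0046·x + 27.9670·(1 − x) = 27.2395
(27.0046 − 27.9670)·x = 27.2395 − 27.9670
x = -0.7275 / -0.9624 = 0.75592 → 75.592% An-27, 24.408% An-28.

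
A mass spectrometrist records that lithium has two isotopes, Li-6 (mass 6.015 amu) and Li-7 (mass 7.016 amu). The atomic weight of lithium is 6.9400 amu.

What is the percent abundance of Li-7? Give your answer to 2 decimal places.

92.41%

With x = fraction of Li-6 (so Li-7 is 1 − x):
6.015·x + 7.016·(1 − x) = 6.9400
(6.015 − 7.016)·x = 6.9400 − 7.016
x = -0.0760 / -1.001 = 0.07592 → 7.59% Li-6, 92.41% Li-7.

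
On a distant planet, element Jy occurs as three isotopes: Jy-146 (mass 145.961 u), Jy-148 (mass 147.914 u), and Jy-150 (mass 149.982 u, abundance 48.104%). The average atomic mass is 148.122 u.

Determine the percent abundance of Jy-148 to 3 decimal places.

Let x and y be the fractions of Jy-146 and Jy-148. Then x + y = 1 − 0.48104 = 0.51896 and 145.961x + 147.914y = 148.122 − 0.48104×149.982 = 75.97465872.
Substituting: 145.961x + 147.914(0.51896 − x) = 75.97465872
(145.961 − 147.914)x = -0.78679072  ⇒  x = 0.40286, y = 0.11610
Jy-146: 40.286%, Jy-148: 11.610%.

11.610%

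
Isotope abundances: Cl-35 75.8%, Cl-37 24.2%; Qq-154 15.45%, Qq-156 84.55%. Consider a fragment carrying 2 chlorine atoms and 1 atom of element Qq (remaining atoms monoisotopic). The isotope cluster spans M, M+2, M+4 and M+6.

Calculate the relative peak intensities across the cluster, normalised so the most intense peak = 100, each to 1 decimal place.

16.4 : 100.0 : 58.8 : 9.1

Chlorine pattern (n=2): 0.574564 : 0.366872 : 0.058564
Element Qq pattern (n=1): 0.1545 : 0.8455
Convolve the two distributions (both contribute in 2-u steps):
  M: 0.574564×0.1545 = 0.088770
  M+2: 0.574564×0.8455 + 0.366872×0.1545 = 0.542476
  M+4: 0.366872×0.8455 + 0.058564×0.1545 = 0.319238
  M+6: 0.058564×0.8455 = 0.049516
Scale to base peak (0.542476) = 100: 16.4 : 100.0 : 58.8 : 9.1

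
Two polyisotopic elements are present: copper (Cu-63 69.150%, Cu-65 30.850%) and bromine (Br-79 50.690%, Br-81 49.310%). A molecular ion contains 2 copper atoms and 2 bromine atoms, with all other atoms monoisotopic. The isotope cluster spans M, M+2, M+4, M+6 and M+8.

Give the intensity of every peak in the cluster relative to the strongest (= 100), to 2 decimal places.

34.71 : 98.49 : 100.00 : 42.74 : 6.54

Copper pattern (n=2): 0.47817225 : 0.4266555 : 0.09517225
Bromine pattern (n=2): 0.25694761 : 0.49990478 : 0.24314761
Convolve the two distributions (both contribute in 2-u steps):
  M: 0.47817225×0.25694761 = 0.122865
  M+2: 0.47817225×0.49990478 + 0.4266555×0.25694761 = 0.348669
  M+4: 0.47817225×0.24314761 + 0.4266555×0.49990478 + 0.09517225×0.25694761 = 0.354008
  M+6: 0.4266555×0.24314761 + 0.09517225×0.49990478 = 0.151317
  M+8: 0.09517225×0.24314761 = 0.023141
Scale to base peak (0.354008) = 100: 34.71 : 98.49 : 100.00 : 42.74 : 6.54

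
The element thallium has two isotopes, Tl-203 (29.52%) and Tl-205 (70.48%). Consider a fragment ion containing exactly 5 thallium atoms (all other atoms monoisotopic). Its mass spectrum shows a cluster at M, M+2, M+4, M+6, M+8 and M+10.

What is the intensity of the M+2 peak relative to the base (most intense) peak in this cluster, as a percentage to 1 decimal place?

Binomial terms of (0.2952 + 0.7048)^5: M 0.0022, M+2 0.0268, M+4 0.1278, M+6 0.3051, M+8 0.3642, M+10 0.1739 → M+8 is the base peak.
P(M+8) = C(5,4) × 0.2952^1 × 0.7048^4 = 5 × 0.2952 × 0.24675365 = 0.364208 (base)
P(M+2) = C(5,1) × 0.2952^4 × 0.7048^1 = 5 × 0.00759391 × 0.7048 = 0.026761
Relative intensity = 0.026761 / 0.364208 × 100 = 7.3

7.3%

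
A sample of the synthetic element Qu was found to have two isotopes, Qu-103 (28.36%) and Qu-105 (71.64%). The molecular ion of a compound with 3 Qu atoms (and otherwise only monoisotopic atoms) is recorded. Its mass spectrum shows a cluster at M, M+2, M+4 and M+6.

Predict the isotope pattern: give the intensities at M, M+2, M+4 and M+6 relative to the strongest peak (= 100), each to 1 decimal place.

The 3 Qu atoms are independent, so intensities follow the terms of (0.2836 + 0.7164)^3.
P(M) = 0.2836^3 = 0.022810
P(M+2) = 3 × 0.2836^2 × 0.7164^1 = 0.172858
P(M+4) = 3 × 0.2836^1 × 0.7164^2 = 0.436655
P(M+6) = 0.7164^3 = 0.367677
The M+4 peak is largest (0.436655); scaling to 100 gives 5.2 : 39.6 : 100.0 : 84.2.

5.2 : 39.6 : 100.0 : 84.2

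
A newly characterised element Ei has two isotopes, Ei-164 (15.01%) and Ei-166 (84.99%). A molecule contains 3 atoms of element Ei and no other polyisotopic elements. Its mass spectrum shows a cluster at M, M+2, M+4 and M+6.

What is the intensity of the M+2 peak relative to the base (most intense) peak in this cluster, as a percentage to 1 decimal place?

Binomial terms of (0.1501 + 0.8499)^3: M 0.0034, M+2 0.0574, M+4 0.3253, M+6 0.6139 → M+6 is the base peak.
P(M+6) = C(3,3) × 0.1501^0 × 0.8499^3 = 1 × 1.0000 × 0.61390828 = 0.613908 (base)
P(M+2) = C(3,1) × 0.1501^2 × 0.8499^1 = 3 × 0.02253001 × 0.8499 = 0.057445
Relative intensity = 0.057445 / 0.613908 × 100 = 9.4

9.4%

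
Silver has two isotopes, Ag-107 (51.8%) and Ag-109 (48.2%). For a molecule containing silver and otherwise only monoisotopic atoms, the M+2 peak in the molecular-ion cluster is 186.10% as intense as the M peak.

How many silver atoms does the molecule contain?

2

For n independent Ag atoms, I(M+2)/I(M) = n · (abundance Ag-109) / (abundance Ag-107) = n · 0.482/0.518.
n = 1.8610 × 0.518/0.482 = 2.00 ≈ 2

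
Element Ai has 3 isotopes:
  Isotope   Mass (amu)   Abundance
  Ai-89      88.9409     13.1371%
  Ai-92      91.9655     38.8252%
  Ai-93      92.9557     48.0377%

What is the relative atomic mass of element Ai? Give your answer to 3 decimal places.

92.044 amu

The abundance-weighted mean is 0.131371 × 88.9409 + 0.388252 × 91.9655 + 0.480377 × 92.9557
= 11.68425 + 35.70579 + 44.65378 = 92.04382 amu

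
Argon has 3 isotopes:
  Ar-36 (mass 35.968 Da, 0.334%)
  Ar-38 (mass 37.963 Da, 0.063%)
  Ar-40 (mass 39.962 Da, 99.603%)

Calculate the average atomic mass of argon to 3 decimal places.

39.947 Da

Weight each isotope mass by its fractional abundance: 0.00334 × 35.968 + 0.00063 × 37.963 + 0.99603 × 39.962
= 0.1201 + 0.0239 + 39.8034 = 39.9474 Da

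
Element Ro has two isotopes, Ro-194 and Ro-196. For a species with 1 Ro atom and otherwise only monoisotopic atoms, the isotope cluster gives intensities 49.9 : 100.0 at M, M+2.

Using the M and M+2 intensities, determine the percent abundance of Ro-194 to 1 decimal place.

If p is the fraction of Ro that is Ro-194, then I(M+2)/I(M) = [C(1,1)·p^0·(1−p)] / p^1 = 1·(1−p)/p = 100.0/49.9 = 2.0040
(1−p)/p = 2.0040/1 = 2.0040  ⇒  p = 1/(1 + 2.0040) = 0.3329
Ro-194: 33.3%, Ro-196: 66.7%.

33.3%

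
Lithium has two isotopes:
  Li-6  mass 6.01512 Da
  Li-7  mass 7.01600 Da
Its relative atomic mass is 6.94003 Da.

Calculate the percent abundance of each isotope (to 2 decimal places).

Writing the weighted mean with unknown fraction x of Li-6:
6.01512·x + 7.01600·(1 − x) = 6.94003
(6.01512 − 7.01600)·x = 6.94003 − 7.01600
x = -0.07597 / -1.00088 = 0.07590 → 7.59% Li-6, 92.41% Li-7.

Li-6: 7.59%, Li-7: 92.41%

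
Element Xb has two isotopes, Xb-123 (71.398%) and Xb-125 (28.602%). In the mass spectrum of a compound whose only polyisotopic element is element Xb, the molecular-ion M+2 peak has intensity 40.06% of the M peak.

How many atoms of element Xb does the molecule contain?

For n independent Xb atoms, I(M+2)/I(M) = n · (abundance Xb-125) / (abundance Xb-123) = n · 0.28602/0.71398.
n = 0.4006 × 0.71398/0.28602 = 1.00 ≈ 1

1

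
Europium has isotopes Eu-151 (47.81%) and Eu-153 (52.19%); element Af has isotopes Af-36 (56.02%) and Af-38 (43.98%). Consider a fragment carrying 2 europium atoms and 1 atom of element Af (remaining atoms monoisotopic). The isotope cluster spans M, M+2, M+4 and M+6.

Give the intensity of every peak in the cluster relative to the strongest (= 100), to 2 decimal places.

Europium pattern (n=2): 0.22857961 : 0.49904078 : 0.27237961
Element Af pattern (n=1): 0.5602 : 0.4398
Convolve the two distributions (both contribute in 2-u steps):
  M: 0.22857961×0.5602 = 0.128050
  M+2: 0.22857961×0.4398 + 0.49904078×0.5602 = 0.380092
  M+4: 0.49904078×0.4398 + 0.27237961×0.5602 = 0.372065
  M+6: 0.27237961×0.4398 = 0.119793
Scale to base peak (0.380092) = 100: 33.69 : 100.00 : 97.89 : 31.52

33.69 : 100.00 : 97.89 : 31.52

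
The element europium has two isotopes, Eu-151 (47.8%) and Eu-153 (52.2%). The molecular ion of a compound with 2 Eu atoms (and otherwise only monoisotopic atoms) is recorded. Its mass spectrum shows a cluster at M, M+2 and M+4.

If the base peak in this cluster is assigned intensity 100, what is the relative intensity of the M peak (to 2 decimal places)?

45.79

(0.478 + 0.522)^2 gives M 0.2285, M+2 0.4990, M+4 0.2725; the largest is M+2.
P(M+2) = C(2,1) × 0.478^1 × 0.522^1 = 2 × 0.4780 × 0.5220 = 0.499032 (base)
P(M) = C(2,0) × 0.478^2 × 0.522^0 = 1 × 0.228484 × 1.0000 = 0.228484
Relative intensity = 0.228484 / 0.499032 × 100 = 45.79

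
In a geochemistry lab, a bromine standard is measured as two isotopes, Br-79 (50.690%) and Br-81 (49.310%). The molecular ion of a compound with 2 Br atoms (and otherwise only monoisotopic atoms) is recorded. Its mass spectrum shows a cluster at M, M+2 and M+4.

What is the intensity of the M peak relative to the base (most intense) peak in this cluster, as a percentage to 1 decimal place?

51.4%

Term probabilities: M 0.2569, M+2 0.4999, M+4 0.2431. Base peak = M+2.
P(M+2) = C(2,1) × 0.50690^1 × 0.49310^1 = 2 × 0.5069 × 0.4931 = 0.499905 (base)
P(M) = C(2,0) × 0.50690^2 × 0.49310^0 = 1 × 0.25694761 × 1.0000 = 0.256948
Relative intensity = 0.256948 / 0.499905 × 100 = 51.4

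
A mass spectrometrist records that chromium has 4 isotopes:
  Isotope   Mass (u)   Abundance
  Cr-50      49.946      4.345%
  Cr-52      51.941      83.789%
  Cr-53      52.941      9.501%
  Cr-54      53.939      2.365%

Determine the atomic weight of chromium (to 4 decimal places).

Average mass = Σ (abundance × isotope mass) = 0.04345 × 49.946 + 0.83789 × 51.941 + 0.09501 × 52.941 + 0.02365 × 53.939
= 2.17015 + 43.52084 + 5.02992 + 1.27566 = 51.99657 u

51.9966 u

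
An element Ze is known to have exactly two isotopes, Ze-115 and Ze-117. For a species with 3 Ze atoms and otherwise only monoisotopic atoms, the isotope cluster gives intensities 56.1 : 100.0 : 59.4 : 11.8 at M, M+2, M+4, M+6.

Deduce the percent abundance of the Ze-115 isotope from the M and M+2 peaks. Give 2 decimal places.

Write p for the Ze-115 fraction. I(M+2)/I(M) = [C(3,1)·p^2·(1−p)] / p^3 = 3·(1−p)/p = 100.0/56.1 = 1.7825
(1−p)/p = 1.7825/3 = 0.5942  ⇒  p = 1/(1 + 0.5942) = 0.6273
Ze-115: 62.73%, Ze-117: 37.27%.

62.73%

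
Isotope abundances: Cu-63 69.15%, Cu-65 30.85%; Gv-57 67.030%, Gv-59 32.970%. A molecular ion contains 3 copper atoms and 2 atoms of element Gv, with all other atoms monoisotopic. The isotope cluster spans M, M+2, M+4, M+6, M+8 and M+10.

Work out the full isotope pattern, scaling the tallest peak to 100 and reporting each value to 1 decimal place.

43.1 : 100.0 : 92.8 : 43.1 : 10.0 : 0.9

Copper pattern (n=3): 0.33065611 : 0.44254842 : 0.19743483 : 0.02936064
Element Gv pattern (n=2): 0.44930209 : 0.44199582 : 0.10870209
Convolve the two distributions (both contribute in 2-u steps):
  M: 0.33065611×0.44930209 = 0.148564
  M+2: 0.33065611×0.44199582 + 0.44254842×0.44930209 = 0.344987
  M+4: 0.33065611×0.10870209 + 0.44254842×0.44199582 + 0.19743483×0.44930209 = 0.320255
  M+6: 0.44254842×0.10870209 + 0.19743483×0.44199582 + 0.02936064×0.44930209 = 0.148563
  M+8: 0.19743483×0.10870209 + 0.02936064×0.44199582 = 0.034439
  M+10: 0.02936064×0.10870209 = 0.003192
Scale to base peak (0.344987) = 100: 43.1 : 100.0 : 92.8 : 43.1 : 10.0 : 0.9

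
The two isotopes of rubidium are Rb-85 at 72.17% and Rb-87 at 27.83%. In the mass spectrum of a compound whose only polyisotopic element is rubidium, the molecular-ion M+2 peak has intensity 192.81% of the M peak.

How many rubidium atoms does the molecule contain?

5

For n independent Rb atoms, I(M+2)/I(M) = n · (abundance Rb-87) / (abundance Rb-85) = n · 0.2783/0.7217.
n = 1.9281 × 0.7217/0.2783 = 5.00 ≈ 5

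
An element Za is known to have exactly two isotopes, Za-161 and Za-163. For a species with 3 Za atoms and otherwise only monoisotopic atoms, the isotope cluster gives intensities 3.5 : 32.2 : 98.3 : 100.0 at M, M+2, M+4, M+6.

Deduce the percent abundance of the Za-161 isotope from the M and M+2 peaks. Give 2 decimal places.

Let p = fractional abundance of Za-161. I(M+2)/I(M) = [C(3,1)·p^2·(1−p)] / p^3 = 3·(1−p)/p = 32.2/3.5 = 9.2000
(1−p)/p = 9.2000/3 = 3.0667  ⇒  p = 1/(1 + 3.0667) = 0.2459
Za-161: 24.59%, Za-163: 75.41%.

24.59%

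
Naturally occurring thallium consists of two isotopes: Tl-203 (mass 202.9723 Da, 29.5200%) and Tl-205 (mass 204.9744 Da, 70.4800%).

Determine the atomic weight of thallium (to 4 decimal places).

Ar = Σ fᵢ·mᵢ = 0.295200 × 202.9723 + 0.704800 × 204.9744
= 59.91742 + 144.46596 = 204.38338 Da

204.3834 Da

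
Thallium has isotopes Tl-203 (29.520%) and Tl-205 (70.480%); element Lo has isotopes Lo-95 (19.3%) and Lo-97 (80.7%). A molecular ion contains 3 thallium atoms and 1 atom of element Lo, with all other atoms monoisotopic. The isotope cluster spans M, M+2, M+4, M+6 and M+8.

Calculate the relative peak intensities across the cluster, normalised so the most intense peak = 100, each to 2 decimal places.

Thallium pattern (n=3): 0.02572463 : 0.18425524 : 0.43991564 : 0.35010449
Element Lo pattern (n=1): 0.1930 : 0.8070
Convolve the two distributions (both contribute in 2-u steps):
  M: 0.02572463×0.1930 = 0.004965
  M+2: 0.02572463×0.8070 + 0.18425524×0.1930 = 0.056321
  M+4: 0.18425524×0.8070 + 0.43991564×0.1930 = 0.233598
  M+6: 0.43991564×0.8070 + 0.35010449×0.1930 = 0.422582
  M+8: 0.35010449×0.8070 = 0.282534
Scale to base peak (0.422582) = 100: 1.17 : 13.33 : 55.28 : 100.00 : 66.86

1.17 : 13.33 : 55.28 : 100.00 : 66.86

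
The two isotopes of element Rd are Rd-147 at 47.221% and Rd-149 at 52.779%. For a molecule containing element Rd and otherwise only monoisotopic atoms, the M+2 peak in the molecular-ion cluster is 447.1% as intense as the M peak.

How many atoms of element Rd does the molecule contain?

4

For n independent Rd atoms, I(M+2)/I(M) = n · (abundance Rd-149) / (abundance Rd-147) = n · 0.52779/0.47221.
n = 4.471 × 0.47221/0.52779 = 4.00 ≈ 4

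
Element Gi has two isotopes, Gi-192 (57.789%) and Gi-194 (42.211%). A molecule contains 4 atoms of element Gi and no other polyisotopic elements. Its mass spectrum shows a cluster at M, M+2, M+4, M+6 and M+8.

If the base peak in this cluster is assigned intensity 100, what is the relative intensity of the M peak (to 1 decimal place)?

31.2

Binomial terms of (0.57789 + 0.42211)^4: M 0.1115, M+2 0.3259, M+4 0.3570, M+6 0.1739, M+8 0.0317 → M+4 is the base peak.
P(M+4) = C(4,2) × 0.57789^2 × 0.42211^2 = 6 × 0.33395685 × 0.17817685 = 0.357020 (base)
P(M) = C(4,0) × 0.57789^4 × 0.42211^0 = 1 × 0.11152718 × 1.0000 = 0.111527
Relative intensity = 0.111527 / 0.357020 × 100 = 31.2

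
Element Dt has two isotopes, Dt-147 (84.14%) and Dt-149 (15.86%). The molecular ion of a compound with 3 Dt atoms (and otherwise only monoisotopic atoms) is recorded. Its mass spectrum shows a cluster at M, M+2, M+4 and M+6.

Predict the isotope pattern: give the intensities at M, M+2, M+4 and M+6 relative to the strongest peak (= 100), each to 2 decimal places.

100.00 : 56.55 : 10.66 : 0.67

The 3 Dt atoms are independent, so intensities follow the terms of (0.8414 + 0.1586)^3.
P(M) = 0.8414^3 = 0.595672
P(M+2) = 3 × 0.8414^2 × 0.1586^1 = 0.336844
P(M+4) = 3 × 0.8414^1 × 0.1586^2 = 0.063494
P(M+6) = 0.1586^3 = 0.003989
The M peak is largest (0.595672); scaling to 100 gives 100.00 : 56.55 : 10.66 : 0.67.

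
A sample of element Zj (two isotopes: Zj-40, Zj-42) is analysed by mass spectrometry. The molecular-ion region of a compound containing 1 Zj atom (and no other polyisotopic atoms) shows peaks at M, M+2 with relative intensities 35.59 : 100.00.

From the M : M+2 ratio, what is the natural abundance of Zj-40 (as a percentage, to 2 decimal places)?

26.25%

Let p = fractional abundance of Zj-40. I(M+2)/I(M) = [C(1,1)·p^0·(1−p)] / p^1 = 1·(1−p)/p = 100.00/35.59 = 2.8098
(1−p)/p = 2.8098/1 = 2.8098  ⇒  p = 1/(1 + 2.8098) = 0.2625
Zj-40: 26.25%, Zj-42: 73.75%.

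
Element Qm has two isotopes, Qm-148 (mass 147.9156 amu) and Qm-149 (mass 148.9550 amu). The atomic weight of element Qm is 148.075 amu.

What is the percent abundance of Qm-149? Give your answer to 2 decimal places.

15.34%

Let x be the fractional abundance of Qm-148; then Qm-149 has abundance 1 − x.
147.9156·x + 148.9550·(1 − x) = 148.075
(147.9156 − 148.9550)·x = 148.075 − 148.9550
x = -0.8800 / -1.0394 = 0.84664 → 84.66% Qm-148, 15.34% Qm-149.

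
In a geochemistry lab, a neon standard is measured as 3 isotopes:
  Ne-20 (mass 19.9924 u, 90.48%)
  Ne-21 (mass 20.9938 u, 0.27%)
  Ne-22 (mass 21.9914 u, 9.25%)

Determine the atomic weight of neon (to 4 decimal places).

The abundance-weighted mean is 0.9048 × 19.9924 + 0.0027 × 20.9938 + 0.0925 × 21.9914
= 18.08912 + 0.05668 + 2.03420 = 20.18000 u

20.1800 u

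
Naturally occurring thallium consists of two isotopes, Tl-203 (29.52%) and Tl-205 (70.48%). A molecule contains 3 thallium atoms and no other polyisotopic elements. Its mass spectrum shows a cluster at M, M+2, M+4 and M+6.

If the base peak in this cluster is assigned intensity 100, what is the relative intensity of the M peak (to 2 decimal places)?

5.85

(0.2952 + 0.7048)^3 gives M 0.0257, M+2 0.1843, M+4 0.4399, M+6 0.3501; the largest is M+4.
P(M+4) = C(3,2) × 0.2952^1 × 0.7048^2 = 3 × 0.2952 × 0.49674304 = 0.439916 (base)
P(M) = C(3,0) × 0.2952^3 × 0.7048^0 = 1 × 0.02572463 × 1.0000 = 0.025725
Relative intensity = 0.025725 / 0.439916 × 100 = 5.85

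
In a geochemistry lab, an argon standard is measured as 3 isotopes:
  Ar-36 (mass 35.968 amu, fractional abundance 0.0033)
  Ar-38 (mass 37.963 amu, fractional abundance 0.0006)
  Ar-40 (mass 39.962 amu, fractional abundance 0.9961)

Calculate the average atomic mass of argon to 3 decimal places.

Ar = Σ fᵢ·mᵢ = 0.0033 × 35.968 + 0.0006 × 37.963 + 0.9961 × 39.962
= 0.1187 + 0.0228 + 39.8061 = 39.9476 amu

39.948 amu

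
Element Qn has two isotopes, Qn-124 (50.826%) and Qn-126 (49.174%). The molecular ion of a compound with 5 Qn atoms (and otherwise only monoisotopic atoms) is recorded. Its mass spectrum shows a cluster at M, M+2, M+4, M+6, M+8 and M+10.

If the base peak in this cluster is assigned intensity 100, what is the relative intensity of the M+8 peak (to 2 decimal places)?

Term probabilities: M 0.0339, M+2 0.1641, M+4 0.3175, M+6 0.3072, M+8 0.1486, M+10 0.0288. Base peak = M+4.
P(M+4) = C(5,2) × 0.50826^3 × 0.49174^2 = 10 × 0.1312979 × 0.24180823 = 0.317489 (base)
P(M+8) = C(5,4) × 0.50826^1 × 0.49174^4 = 5 × 0.50826 × 0.05847122 = 0.148593
Relative intensity = 0.148593 / 0.317489 × 100 = 46.80

46.80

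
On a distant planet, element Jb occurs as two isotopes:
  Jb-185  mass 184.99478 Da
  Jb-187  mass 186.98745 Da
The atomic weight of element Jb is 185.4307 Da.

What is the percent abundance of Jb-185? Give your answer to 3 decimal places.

Let x be the fractional abundance of Jb-185; then Jb-187 has abundance 1 − x.
184.99478·x + 186.98745·(1 − x) = 185.4307
(184.99478 − 186.98745)·x = 185.4307 − 186.98745
x = -1.55675 / -1.99267 = 0.78124 → 78.124% Jb-185, 21.876% Jb-187.

78.124%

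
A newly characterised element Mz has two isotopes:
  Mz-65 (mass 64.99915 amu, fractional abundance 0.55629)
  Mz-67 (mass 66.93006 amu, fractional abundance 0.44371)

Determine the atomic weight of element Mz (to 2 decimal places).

65.86 amu

Ar = Σ fᵢ·mᵢ = 0.55629 × 64.99915 + 0.44371 × 66.93006
= 36.158377 + 29.697537 = 65.855914 amu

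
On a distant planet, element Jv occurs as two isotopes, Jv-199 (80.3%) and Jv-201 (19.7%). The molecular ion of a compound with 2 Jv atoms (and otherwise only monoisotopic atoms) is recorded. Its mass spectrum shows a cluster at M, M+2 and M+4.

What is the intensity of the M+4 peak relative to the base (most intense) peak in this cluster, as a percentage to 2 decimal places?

Binomial terms of (0.803 + 0.197)^2: M 0.6448, M+2 0.3164, M+4 0.0388 → M is the base peak.
P(M) = C(2,0) × 0.803^2 × 0.197^0 = 1 × 0.644809 × 1.0000 = 0.644809 (base)
P(M+4) = C(2,2) × 0.803^0 × 0.197^2 = 1 × 1.0000 × 0.038809 = 0.038809
Relative intensity = 0.038809 / 0.644809 × 100 = 6.02

6.02%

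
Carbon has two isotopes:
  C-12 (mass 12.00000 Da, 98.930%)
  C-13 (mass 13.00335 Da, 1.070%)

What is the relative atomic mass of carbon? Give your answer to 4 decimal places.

The abundance-weighted mean is 0.98930 × 12.00000 + 0.01070 × 13.00335
= 11.871600 + 0.139136 = 12.010736 Da

12.0107 Da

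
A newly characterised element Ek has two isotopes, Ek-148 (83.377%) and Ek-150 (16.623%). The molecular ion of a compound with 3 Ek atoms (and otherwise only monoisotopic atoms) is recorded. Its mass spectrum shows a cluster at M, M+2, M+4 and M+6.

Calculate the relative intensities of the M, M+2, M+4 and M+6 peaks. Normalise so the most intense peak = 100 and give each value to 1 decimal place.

100.0 : 59.8 : 11.9 : 0.8

Expanding (0.83377 + 0.16623)^3:
P(M) = 0.83377^3 = 0.579614
P(M+2) = 3 × 0.83377^2 × 0.16623^1 = 0.346676
P(M+4) = 3 × 0.83377^1 × 0.16623^2 = 0.069117
P(M+6) = 0.16623^3 = 0.004593
The M peak is largest (0.579614); scaling to 100 gives 100.0 : 59.8 : 11.9 : 0.8.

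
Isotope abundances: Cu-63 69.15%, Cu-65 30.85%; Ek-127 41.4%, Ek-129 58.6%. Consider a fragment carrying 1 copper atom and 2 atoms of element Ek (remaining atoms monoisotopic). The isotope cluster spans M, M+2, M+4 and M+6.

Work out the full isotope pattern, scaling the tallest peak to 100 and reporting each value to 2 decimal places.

30.52 : 100.00 : 99.68 : 27.28

Copper pattern (n=1): 0.6915 : 0.3085
Element Ek pattern (n=2): 0.171396 : 0.485208 : 0.343396
Convolve the two distributions (both contribute in 2-u steps):
  M: 0.6915×0.171396 = 0.118520
  M+2: 0.6915×0.485208 + 0.3085×0.171396 = 0.388397
  M+4: 0.6915×0.343396 + 0.3085×0.485208 = 0.387145
  M+6: 0.3085×0.343396 = 0.105938
Scale to base peak (0.388397) = 100: 30.52 : 100.00 : 99.68 : 27.28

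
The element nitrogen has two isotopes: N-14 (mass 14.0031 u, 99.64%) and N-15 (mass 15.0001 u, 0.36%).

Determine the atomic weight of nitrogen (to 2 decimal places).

The abundance-weighted mean is 0.9964 × 14.0031 + 0.0036 × 15.0001
= 13.95269 + 0.05400 = 14.00669 u

14.01 u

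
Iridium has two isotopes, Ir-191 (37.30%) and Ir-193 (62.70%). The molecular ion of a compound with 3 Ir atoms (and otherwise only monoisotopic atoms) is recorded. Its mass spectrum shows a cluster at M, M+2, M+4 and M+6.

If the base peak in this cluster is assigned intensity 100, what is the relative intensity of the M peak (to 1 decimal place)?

Binomial terms of (0.3730 + 0.6270)^3: M 0.0519, M+2 0.2617, M+4 0.4399, M+6 0.2465 → M+4 is the base peak.
P(M+4) = C(3,2) × 0.3730^1 × 0.6270^2 = 3 × 0.3730 × 0.393129 = 0.439911 (base)
P(M) = C(3,0) × 0.3730^3 × 0.6270^0 = 1 × 0.05189512 × 1.0000 = 0.051895
Relative intensity = 0.051895 / 0.439911 × 100 = 11.8

11.8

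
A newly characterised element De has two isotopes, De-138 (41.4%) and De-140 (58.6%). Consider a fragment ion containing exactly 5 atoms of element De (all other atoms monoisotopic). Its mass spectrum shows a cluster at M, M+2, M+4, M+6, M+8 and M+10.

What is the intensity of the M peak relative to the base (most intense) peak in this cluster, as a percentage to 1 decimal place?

Binomial terms of (0.414 + 0.586)^5: M 0.0122, M+2 0.0861, M+4 0.2437, M+6 0.3449, M+8 0.2441, M+10 0.0691 → M+6 is the base peak.
P(M+6) = C(5,3) × 0.414^2 × 0.586^3 = 10 × 0.171396 × 0.20123006 = 0.344900 (base)
P(M) = C(5,0) × 0.414^5 × 0.586^0 = 1 × 0.01216191 × 1.0000 = 0.012162
Relative intensity = 0.012162 / 0.344900 × 100 = 3.5

3.5%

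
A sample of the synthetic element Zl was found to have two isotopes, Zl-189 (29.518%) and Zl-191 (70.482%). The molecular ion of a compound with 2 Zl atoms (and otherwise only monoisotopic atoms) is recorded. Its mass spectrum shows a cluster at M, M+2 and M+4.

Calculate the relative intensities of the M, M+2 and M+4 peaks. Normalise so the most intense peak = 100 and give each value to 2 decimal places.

The 2 Zl atoms are independent, so intensities follow the terms of (0.29518 + 0.70482)^2.
P(M) = 0.29518^2 = 0.087131
P(M+2) = 2 × 0.29518^1 × 0.70482^1 = 0.416098
P(M+4) = 0.70482^2 = 0.496771
The M+4 peak is largest (0.496771); scaling to 100 gives 17.54 : 83.76 : 100.00.

17.54 : 83.76 : 100.00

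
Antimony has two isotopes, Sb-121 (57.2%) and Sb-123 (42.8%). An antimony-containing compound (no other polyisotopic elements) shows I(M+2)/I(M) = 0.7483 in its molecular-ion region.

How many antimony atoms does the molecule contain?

1

With n Sb atoms, P(M+2)/P(M) = C(n,1)·p^(n−1)q / p^n = n·q/p = n · 0.428/0.572.
n = 0.7483 × 0.572/0.428 = 1.00 ≈ 1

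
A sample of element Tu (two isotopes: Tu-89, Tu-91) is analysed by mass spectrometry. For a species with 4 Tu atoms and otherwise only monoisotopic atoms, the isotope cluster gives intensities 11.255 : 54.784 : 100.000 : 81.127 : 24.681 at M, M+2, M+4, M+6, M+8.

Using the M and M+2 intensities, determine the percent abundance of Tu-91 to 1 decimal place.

54.9%

If p is the fraction of Tu that is Tu-89, then I(M+2)/I(M) = [C(4,1)·p^3·(1−p)] / p^4 = 4·(1−p)/p = 54.784/11.255 = 4.8675
(1−p)/p = 4.8675/4 = 1.2169  ⇒  p = 1/(1 + 1.2169) = 0.4511
Tu-89: 45.1%, Tu-91: 54.9%.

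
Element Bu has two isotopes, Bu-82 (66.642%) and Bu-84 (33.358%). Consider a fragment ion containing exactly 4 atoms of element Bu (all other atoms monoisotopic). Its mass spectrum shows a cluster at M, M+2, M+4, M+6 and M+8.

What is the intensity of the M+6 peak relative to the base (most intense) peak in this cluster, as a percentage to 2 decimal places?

25.06%

(0.66642 + 0.33358)^4 gives M 0.1972, M+2 0.3949, M+4 0.2965, M+6 0.0989, M+8 0.0124; the largest is M+2.
P(M+2) = C(4,1) × 0.66642^3 × 0.33358^1 = 4 × 0.29596753 × 0.33358 = 0.394915 (base)
P(M+6) = C(4,3) × 0.66642^1 × 0.33358^3 = 4 × 0.66642 × 0.03711932 = 0.098948
Relative intensity = 0.098948 / 0.394915 × 100 = 25.06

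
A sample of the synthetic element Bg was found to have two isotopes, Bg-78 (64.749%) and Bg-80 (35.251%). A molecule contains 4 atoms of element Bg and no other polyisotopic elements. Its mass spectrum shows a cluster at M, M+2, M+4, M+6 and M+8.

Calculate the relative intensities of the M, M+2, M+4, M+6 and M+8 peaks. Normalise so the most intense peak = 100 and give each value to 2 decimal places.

The 4 Bg atoms are independent, so intensities follow the terms of (0.64749 + 0.35251)^4.
P(M) = 0.64749^4 = 0.175765
P(M+2) = 4 × 0.64749^3 × 0.35251^1 = 0.382764
P(M+4) = 6 × 0.64749^2 × 0.35251^2 = 0.312579
P(M+6) = 4 × 0.64749^1 × 0.35251^3 = 0.113451
P(M+8) = 0.35251^4 = 0.015441
The M+2 peak is largest (0.382764); scaling to 100 gives 45.92 : 100.00 : 81.66 : 29.64 : 4.03.

45.92 : 100.00 : 81.66 : 29.64 : 4.03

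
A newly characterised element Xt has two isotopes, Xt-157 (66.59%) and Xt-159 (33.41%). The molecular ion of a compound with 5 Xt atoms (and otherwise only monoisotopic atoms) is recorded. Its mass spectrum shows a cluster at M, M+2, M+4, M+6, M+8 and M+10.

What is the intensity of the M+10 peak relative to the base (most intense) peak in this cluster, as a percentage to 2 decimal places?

Binomial terms of (0.6659 + 0.3341)^5: M 0.1309, M+2 0.3285, M+4 0.3296, M+6 0.1654, M+8 0.0415, M+10 0.0042 → M+4 is the base peak.
P(M+4) = C(5,2) × 0.6659^3 × 0.3341^2 = 10 × 0.29527525 × 0.11162281 = 0.329595 (base)
P(M+10) = C(5,5) × 0.6659^0 × 0.3341^5 = 1 × 1.0000 × 0.00416277 = 0.004163
Relative intensity = 0.004163 / 0.329595 × 100 = 1.26

1.26%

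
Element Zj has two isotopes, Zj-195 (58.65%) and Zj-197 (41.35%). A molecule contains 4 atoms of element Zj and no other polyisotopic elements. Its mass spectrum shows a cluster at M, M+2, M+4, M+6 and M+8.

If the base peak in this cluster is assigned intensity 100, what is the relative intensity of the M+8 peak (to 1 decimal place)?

Binomial terms of (0.5865 + 0.4135)^4: M 0.1183, M+2 0.3337, M+4 0.3529, M+6 0.1659, M+8 0.0292 → M+4 is the base peak.
P(M+4) = C(4,2) × 0.5865^2 × 0.4135^2 = 6 × 0.34398225 × 0.17098225 = 0.352889 (base)
P(M+8) = C(4,4) × 0.5865^0 × 0.4135^4 = 1 × 1.0000 × 0.02923493 = 0.029235
Relative intensity = 0.029235 / 0.352889 × 100 = 8.3

8.3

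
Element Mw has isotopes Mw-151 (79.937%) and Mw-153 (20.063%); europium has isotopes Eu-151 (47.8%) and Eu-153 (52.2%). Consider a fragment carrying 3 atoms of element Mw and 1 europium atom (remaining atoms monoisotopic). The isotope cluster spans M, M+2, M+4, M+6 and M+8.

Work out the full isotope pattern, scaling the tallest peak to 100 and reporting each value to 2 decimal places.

Element Mw pattern (n=3): 0.51079135 : 0.38460313 : 0.09652968 : 0.00807584
Europium pattern (n=1): 0.4780 : 0.5220
Convolve the two distributions (both contribute in 2-u steps):
  M: 0.51079135×0.4780 = 0.244158
  M+2: 0.51079135×0.5220 + 0.38460313×0.4780 = 0.450473
  M+4: 0.38460313×0.5220 + 0.09652968×0.4780 = 0.246904
  M+6: 0.09652968×0.5220 + 0.00807584×0.4780 = 0.054249
  M+8: 0.00807584×0.5220 = 0.004216
Scale to base peak (0.450473) = 100: 54.20 : 100.00 : 54.81 : 12.04 : 0.94

54.20 : 100.00 : 54.81 : 12.04 : 0.94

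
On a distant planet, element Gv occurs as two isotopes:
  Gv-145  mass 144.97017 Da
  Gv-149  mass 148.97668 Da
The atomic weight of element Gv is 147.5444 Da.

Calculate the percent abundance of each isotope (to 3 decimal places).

Gv-145: 35.749%, Gv-149: 64.251%

With x = fraction of Gv-145 (so Gv-149 is 1 − x):
144.97017·x + 148.97668·(1 − x) = 147.5444
(144.97017 − 148.97668)·x = 147.5444 − 148.97668
x = -1.43228 / -4.00651 = 0.35749 → 35.749% Gv-145, 64.251% Gv-149.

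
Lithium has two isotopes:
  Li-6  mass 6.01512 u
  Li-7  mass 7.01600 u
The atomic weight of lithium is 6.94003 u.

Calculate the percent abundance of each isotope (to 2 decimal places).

With x = fraction of Li-6 (so Li-7 is 1 − x):
6.01512·x + 7.01600·(1 − x) = 6.94003
(6.01512 − 7.01600)·x = 6.94003 − 7.01600
x = -0.07597 / -1.00088 = 0.07590 → 7.59% Li-6, 92.41% Li-7.

Li-6: 7.59%, Li-7: 92.41%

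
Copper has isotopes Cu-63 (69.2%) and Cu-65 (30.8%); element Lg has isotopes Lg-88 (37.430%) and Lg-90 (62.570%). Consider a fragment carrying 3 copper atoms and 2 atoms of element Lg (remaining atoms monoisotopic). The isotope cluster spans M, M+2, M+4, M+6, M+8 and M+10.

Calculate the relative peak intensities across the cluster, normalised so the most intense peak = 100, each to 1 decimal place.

Copper pattern (n=3): 0.33137389 : 0.44247034 : 0.19693766 : 0.02921811
Element Lg pattern (n=2): 0.14010049 : 0.46839902 : 0.39150049
Convolve the two distributions (both contribute in 2-u steps):
  M: 0.33137389×0.14010049 = 0.046426
  M+2: 0.33137389×0.46839902 + 0.44247034×0.14010049 = 0.217206
  M+4: 0.33137389×0.39150049 + 0.44247034×0.46839902 + 0.19693766×0.14010049 = 0.364577
  M+6: 0.44247034×0.39150049 + 0.19693766×0.46839902 + 0.02921811×0.14010049 = 0.269566
  M+8: 0.19693766×0.39150049 + 0.02921811×0.46839902 = 0.090787
  M+10: 0.02921811×0.39150049 = 0.011439
Scale to base peak (0.364577) = 100: 12.7 : 59.6 : 100.0 : 73.9 : 24.9 : 3.1

12.7 : 59.6 : 100.0 : 73.9 : 24.9 : 3.1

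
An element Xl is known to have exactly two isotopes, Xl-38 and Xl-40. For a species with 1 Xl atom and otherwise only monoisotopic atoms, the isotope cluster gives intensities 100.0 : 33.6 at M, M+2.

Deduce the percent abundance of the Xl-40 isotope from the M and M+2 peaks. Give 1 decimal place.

Let p = fractional abundance of Xl-38. I(M+2)/I(M) = [C(1,1)·p^0·(1−p)] / p^1 = 1·(1−p)/p = 33.6/100.0 = 0.3360
(1−p)/p = 0.3360/1 = 0.3360  ⇒  p = 1/(1 + 0.3360) = 0.7485
Xl-38: 74.9%, Xl-40: 25.1%.

25.1%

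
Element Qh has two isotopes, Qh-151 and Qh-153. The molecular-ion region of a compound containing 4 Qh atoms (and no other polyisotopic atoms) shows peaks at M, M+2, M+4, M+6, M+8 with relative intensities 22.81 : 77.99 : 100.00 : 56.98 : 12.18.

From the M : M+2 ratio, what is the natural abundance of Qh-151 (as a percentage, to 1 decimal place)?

Let p = fractional abundance of Qh-151. I(M+2)/I(M) = [C(4,1)·p^3·(1−p)] / p^4 = 4·(1−p)/p = 77.99/22.81 = 3.4191
(1−p)/p = 3.4191/4 = 0.8548  ⇒  p = 1/(1 + 0.8548) = 0.5391
Qh-151: 53.9%, Qh-153: 46.1%.

53.9%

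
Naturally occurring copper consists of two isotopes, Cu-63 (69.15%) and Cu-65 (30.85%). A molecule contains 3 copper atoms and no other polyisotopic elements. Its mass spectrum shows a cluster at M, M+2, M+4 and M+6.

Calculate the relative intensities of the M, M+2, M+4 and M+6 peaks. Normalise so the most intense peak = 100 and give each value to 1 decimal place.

74.7 : 100.0 : 44.6 : 6.6

The 3 Cu atoms are independent, so intensities follow the terms of (0.6915 + 0.3085)^3.
P(M) = 0.6915^3 = 0.330656
P(M+2) = 3 × 0.6915^2 × 0.3085^1 = 0.442548
P(M+4) = 3 × 0.6915^1 × 0.3085^2 = 0.197435
P(M+6) = 0.3085^3 = 0.029361
The M+2 peak is largest (0.442548); scaling to 100 gives 74.7 : 100.0 : 44.6 : 6.6.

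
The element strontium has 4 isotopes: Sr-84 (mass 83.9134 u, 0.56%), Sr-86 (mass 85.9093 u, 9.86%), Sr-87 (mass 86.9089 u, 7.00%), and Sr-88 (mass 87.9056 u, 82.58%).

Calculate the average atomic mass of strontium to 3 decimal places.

Average mass = Σ (abundance × isotope mass) = 0.0056 × 83.9134 + 0.0986 × 85.9093 + 0.0700 × 86.9089 + 0.8258 × 87.9056
= 0.46992 + 8.47066 + 6.08362 + 72.59244 = 87.61664 u

87.617 u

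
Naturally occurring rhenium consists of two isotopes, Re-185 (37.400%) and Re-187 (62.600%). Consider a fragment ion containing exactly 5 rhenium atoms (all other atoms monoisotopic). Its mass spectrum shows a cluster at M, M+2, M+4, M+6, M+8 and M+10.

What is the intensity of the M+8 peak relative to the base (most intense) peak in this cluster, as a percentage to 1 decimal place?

83.7%

(0.37400 + 0.62600)^5 gives M 0.0073, M+2 0.0612, M+4 0.2050, M+6 0.3431, M+8 0.2872, M+10 0.0961; the largest is M+6.
P(M+6) = C(5,3) × 0.37400^2 × 0.62600^3 = 10 × 0.139876 × 0.24531438 = 0.343136 (base)
P(M+8) = C(5,4) × 0.37400^1 × 0.62600^4 = 5 × 0.3740 × 0.1535668 = 0.287170
Relative intensity = 0.287170 / 0.343136 × 100 = 83.7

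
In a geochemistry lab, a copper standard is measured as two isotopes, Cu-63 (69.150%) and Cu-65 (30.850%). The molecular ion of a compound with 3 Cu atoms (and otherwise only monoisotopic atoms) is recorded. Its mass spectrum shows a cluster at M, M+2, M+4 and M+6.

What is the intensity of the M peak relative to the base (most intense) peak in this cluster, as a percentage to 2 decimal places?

Binomial terms of (0.69150 + 0.30850)^3: M 0.3307, M+2 0.4425, M+4 0.1974, M+6 0.0294 → M+2 is the base peak.
P(M+2) = C(3,1) × 0.69150^2 × 0.30850^1 = 3 × 0.47817225 × 0.3085 = 0.442548 (base)
P(M) = C(3,0) × 0.69150^3 × 0.30850^0 = 1 × 0.33065611 × 1.0000 = 0.330656
Relative intensity = 0.330656 / 0.442548 × 100 = 74.72

74.72%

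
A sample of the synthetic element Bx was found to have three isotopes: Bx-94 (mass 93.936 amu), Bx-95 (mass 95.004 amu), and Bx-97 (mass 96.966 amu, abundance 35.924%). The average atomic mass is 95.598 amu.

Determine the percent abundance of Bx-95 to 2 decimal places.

The remaining 64.076% is split between Bx-94 (fraction x) and Bx-95 (fraction 0.64076 − x).
Substituting: 93.936x + 95.004(0.64076 − x) = 60.76393416
(93.936 − 95.004)x = -0.11082888  ⇒  x = 0.10377, y = 0.53699
Bx-94: 10.38%, Bx-95: 53.70%.

53.70%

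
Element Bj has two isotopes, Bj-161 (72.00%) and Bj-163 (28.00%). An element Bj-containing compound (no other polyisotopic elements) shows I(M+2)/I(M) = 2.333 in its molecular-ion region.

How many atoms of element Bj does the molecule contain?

6

The M+2/M ratio from n Bj atoms is n · q/p = n · 0.2800/0.7200.
n = 2.333 × 0.7200/0.2800 = 6.00 ≈ 6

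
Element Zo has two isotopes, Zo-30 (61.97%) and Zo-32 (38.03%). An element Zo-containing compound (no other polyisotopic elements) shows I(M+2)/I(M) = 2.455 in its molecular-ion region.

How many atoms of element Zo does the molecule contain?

4

The M+2/M ratio from n Zo atoms is n · q/p = n · 0.3803/0.6197.
n = 2.455 × 0.6197/0.3803 = 4.00 ≈ 4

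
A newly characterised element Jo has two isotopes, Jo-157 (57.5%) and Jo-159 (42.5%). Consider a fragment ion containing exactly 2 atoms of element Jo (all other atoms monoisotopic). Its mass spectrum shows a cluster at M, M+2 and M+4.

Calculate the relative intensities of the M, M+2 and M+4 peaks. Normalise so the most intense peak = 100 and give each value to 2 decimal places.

Expanding (0.575 + 0.425)^2:
P(M) = 0.575^2 = 0.330625
P(M+2) = 2 × 0.575^1 × 0.425^1 = 0.488750
P(M+4) = 0.425^2 = 0.180625
The M+2 peak is largest (0.488750); scaling to 100 gives 67.65 : 100.00 : 36.96.

67.65 : 100.00 : 36.96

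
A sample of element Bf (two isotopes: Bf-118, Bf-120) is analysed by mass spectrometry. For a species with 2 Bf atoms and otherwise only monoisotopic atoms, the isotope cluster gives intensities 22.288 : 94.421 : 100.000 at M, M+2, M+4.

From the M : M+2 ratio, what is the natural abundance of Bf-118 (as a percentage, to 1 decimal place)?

32.1%

Write p for the Bf-118 fraction. I(M+2)/I(M) = [C(2,1)·p^1·(1−p)] / p^2 = 2·(1−p)/p = 94.421/22.288 = 4.2364
(1−p)/p = 4.2364/2 = 2.1182  ⇒  p = 1/(1 + 2.1182) = 0.3207
Bf-118: 32.1%, Bf-120: 67.9%.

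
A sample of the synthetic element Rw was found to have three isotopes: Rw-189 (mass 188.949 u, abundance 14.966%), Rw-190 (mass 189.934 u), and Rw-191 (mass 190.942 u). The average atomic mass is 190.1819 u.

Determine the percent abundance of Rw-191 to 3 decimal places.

Let x and y be the fractions of Rw-190 and Rw-191. Then x + y = 1 − 0.14966 = 0.85034 and 189.934x + 190.942y = 190.1819 − 0.14966×188.949 = 161.90379266.
Substituting: 189.934x + 190.942(0.85034 − x) = 161.90379266
(189.934 − 190.942)x = -0.46182762  ⇒  x = 0.45816, y = 0.39218
Rw-190: 45.816%, Rw-191: 39.218%.

39.218%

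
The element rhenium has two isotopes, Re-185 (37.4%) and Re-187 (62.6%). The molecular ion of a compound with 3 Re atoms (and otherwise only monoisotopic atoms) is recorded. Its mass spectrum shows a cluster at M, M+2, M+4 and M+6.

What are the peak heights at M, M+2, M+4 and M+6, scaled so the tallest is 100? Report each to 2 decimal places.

11.90 : 59.74 : 100.00 : 55.79

Expanding (0.374 + 0.626)^3:
P(M) = 0.374^3 = 0.052314
P(M+2) = 3 × 0.374^2 × 0.626^1 = 0.262687
P(M+4) = 3 × 0.374^1 × 0.626^2 = 0.439685
P(M+6) = 0.626^3 = 0.245314
The M+4 peak is largest (0.439685); scaling to 100 gives 11.90 : 59.74 : 100.00 : 55.79.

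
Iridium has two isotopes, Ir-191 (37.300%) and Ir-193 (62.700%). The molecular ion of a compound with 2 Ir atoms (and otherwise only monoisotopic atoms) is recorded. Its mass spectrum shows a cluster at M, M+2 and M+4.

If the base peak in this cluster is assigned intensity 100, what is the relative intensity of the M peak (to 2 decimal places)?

29.74

Binomial terms of (0.37300 + 0.62700)^2: M 0.1391, M+2 0.4677, M+4 0.3931 → M+2 is the base peak.
P(M+2) = C(2,1) × 0.37300^1 × 0.62700^1 = 2 × 0.3730 × 0.6270 = 0.467742 (base)
P(M) = C(2,0) × 0.37300^2 × 0.62700^0 = 1 × 0.139129 × 1.0000 = 0.139129
Relative intensity = 0.139129 / 0.467742 × 100 = 29.74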